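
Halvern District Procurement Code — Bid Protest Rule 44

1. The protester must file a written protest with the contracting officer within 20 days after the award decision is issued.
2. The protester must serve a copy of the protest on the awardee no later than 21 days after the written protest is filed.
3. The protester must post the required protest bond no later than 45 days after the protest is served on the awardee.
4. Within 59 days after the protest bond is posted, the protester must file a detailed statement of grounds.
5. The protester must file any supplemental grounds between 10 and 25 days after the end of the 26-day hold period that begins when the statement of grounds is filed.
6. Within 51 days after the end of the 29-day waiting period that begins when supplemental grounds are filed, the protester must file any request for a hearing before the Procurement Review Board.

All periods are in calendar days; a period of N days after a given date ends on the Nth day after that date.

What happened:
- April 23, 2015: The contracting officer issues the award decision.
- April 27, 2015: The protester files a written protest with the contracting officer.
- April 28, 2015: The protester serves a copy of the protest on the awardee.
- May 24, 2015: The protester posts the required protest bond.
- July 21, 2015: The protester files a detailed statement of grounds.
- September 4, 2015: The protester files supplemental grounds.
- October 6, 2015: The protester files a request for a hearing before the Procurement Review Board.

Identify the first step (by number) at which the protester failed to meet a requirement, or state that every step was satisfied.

(1) due by April 23, 2015 + 20 days = May 13, 2015; completed April 27, 2015, before the deadline.
(2) due by April 27, 2015 + 21 days = May 18, 2015; done April 28, 2015 — timely.
(3) due by April 28, 2015 + 45 days = June 12, 2015; May 24, 2015 is within that limit.
(4) due by May 24, 2015 + 59 days = July 22, 2015; completed July 21, 2015, before the deadline.
(5) the permitted window runs from August 16, 2015 + 10 = August 26, 2015 to August 16, 2015 + 25 = September 10, 2015; done September 4, 2015, which is between those dates.
(6) due by October 3, 2015 + 51 days = November 23, 2015; October 6, 2015 is within that limit.

None — every step was satisfied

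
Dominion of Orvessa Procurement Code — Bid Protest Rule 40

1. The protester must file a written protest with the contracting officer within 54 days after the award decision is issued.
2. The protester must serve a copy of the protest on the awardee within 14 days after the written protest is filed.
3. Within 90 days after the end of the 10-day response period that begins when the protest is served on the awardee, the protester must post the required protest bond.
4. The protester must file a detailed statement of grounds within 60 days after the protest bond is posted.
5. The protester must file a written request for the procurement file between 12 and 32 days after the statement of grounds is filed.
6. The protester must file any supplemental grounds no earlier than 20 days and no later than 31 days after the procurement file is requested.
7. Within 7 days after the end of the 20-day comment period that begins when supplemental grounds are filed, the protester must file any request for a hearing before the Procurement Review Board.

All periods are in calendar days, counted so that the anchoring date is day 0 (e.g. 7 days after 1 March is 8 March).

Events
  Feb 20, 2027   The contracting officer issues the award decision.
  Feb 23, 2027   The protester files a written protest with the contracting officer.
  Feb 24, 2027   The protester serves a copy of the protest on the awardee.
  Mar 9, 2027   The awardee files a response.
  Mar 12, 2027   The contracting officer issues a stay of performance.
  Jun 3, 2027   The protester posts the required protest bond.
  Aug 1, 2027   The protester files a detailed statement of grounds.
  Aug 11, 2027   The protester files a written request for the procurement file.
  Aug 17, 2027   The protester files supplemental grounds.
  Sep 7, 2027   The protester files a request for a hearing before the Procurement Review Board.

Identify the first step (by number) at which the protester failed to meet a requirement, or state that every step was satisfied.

Step 1: 54 days after Feb 20, 2027 (when the award decision is issued) is Apr 15, 2027; completed Feb 23, 2027, before the deadline.
Step 2: 14 days after Feb 23, 2027 (when the written protest is filed) is Mar 9, 2027; Feb 24, 2027 is within that limit.
Step 3: 90 days after Mar 6, 2027 (end of the 10-day response period, which began when the protest is served on the awardee on Feb 24, 2027) is Jun 4, 2027; completed Jun 3, 2027, before the deadline.
Step 4: 60 days after Jun 3, 2027 (when the protest bond is posted) is Aug 2, 2027; completed Aug 1, 2027, before the deadline.
Step 5: the window is 12–32 days after Aug 1, 2027 (when the statement of grounds is filed), so Aug 13, 2027 through Sep 2, 2027; Aug 11, 2027 is 2 days too early.
No need to go further; step 5 was not satisfied.

Step 5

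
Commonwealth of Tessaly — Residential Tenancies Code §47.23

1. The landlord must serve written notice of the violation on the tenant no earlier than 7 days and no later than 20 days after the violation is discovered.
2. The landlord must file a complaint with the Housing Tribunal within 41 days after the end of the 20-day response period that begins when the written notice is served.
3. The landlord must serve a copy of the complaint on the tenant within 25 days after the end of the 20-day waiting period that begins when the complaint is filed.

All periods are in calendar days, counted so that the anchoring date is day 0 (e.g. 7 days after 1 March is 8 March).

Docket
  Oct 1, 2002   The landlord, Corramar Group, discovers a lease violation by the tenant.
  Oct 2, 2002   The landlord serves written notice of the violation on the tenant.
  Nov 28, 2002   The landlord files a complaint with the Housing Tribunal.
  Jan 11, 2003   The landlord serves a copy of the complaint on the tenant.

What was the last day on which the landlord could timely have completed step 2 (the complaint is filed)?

The written notice is served on Oct 2, 2002; the 20-day response period therefore ends Oct 22, 2002, and step 2 runs from that date. 41 days after Oct 22, 2002 is Dec 2, 2002.

Dec 2, 2002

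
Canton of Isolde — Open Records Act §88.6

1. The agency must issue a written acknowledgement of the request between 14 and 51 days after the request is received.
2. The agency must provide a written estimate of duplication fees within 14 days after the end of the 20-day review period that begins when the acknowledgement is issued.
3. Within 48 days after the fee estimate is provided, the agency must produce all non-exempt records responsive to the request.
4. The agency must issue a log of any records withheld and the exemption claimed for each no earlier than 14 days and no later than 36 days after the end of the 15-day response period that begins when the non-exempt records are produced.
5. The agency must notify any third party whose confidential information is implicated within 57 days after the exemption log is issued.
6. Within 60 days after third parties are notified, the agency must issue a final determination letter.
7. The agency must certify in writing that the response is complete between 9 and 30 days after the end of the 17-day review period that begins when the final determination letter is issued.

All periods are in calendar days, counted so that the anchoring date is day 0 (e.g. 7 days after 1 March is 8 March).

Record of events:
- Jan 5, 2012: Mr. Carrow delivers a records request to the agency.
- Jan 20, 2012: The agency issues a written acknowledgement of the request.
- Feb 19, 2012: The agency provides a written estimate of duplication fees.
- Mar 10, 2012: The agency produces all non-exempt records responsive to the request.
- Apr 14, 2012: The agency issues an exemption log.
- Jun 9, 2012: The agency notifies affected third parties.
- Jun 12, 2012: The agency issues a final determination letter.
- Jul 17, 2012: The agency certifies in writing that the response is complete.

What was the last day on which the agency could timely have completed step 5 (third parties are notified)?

Step 5 runs from Apr 14, 2012, when the exemption log is issued. 57 days after Apr 14, 2012 is Jun 10, 2012.

Jun 10, 2012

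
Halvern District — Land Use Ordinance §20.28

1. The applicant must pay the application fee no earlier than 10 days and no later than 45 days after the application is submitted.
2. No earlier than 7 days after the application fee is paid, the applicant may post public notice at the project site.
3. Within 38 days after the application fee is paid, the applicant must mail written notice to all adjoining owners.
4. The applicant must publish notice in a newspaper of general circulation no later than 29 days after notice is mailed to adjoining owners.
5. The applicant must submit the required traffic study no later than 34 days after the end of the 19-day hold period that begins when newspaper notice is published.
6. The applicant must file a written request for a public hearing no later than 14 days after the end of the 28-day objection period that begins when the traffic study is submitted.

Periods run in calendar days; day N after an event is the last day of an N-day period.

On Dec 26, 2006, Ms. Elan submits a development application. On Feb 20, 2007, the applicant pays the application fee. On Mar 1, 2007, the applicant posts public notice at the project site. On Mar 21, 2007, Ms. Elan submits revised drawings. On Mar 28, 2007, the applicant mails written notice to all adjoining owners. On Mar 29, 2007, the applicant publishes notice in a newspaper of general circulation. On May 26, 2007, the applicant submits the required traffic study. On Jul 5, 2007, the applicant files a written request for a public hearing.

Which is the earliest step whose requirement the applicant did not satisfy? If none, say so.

(1) the permitted window runs from Dec 26, 2006 + 10 = Jan 5, 2007 to Dec 26, 2006 + 45 = Feb 9, 2007; done Feb 20, 2007 — 11 days after the window closed.
The procedure was therefore not followed at step 1.

Step 1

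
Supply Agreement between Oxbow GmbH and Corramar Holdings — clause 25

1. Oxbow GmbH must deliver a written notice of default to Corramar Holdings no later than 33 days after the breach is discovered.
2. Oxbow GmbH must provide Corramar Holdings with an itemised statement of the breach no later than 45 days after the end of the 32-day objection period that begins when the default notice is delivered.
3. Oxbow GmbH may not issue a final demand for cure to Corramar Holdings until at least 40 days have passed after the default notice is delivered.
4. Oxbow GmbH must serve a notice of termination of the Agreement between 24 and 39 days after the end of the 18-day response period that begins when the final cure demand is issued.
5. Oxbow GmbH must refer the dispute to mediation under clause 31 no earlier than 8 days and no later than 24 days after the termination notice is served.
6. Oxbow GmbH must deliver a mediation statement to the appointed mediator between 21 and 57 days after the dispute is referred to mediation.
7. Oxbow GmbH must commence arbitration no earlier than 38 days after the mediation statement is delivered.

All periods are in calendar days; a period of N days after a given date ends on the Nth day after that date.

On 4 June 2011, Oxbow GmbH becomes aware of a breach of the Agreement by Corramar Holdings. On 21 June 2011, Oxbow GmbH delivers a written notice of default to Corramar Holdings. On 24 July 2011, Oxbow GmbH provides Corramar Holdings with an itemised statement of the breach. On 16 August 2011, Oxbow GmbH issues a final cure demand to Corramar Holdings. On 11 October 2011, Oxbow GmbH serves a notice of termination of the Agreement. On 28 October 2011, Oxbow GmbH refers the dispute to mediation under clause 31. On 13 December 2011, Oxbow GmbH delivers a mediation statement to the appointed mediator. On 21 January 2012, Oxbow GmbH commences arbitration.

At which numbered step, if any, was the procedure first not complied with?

None — every step was satisfied

Step 1 — counting 33 days from 4 June 2011 (when the breach is discovered) gives a deadline of 7 July 2011; 21 June 2011 is within that limit.
Step 2 — counting 45 days from 23 July 2011 (end of the 32-day objection period, which began when the default notice is delivered on 21 June 2011) gives a deadline of 6 September 2011; done 24 July 2011 — timely.
Step 3 — must wait 40 days from 21 June 2011 (when the default notice is delivered), so not before 31 July 2011; done 16 August 2011, after the minimum wait.
Step 4 — 24 and 39 days from 3 September 2011 (end of the 18-day response period, which began when the final cure demand is issued on 16 August 2011) are 27 September 2011 and 12 October 2011 respectively; 11 October 2011 falls inside that range.
Step 5 — 8 and 24 days from 11 October 2011 (when the termination notice is served) are 19 October 2011 and 4 November 2011 respectively; 28 October 2011 falls inside that range.
Step 6 — 21 and 57 days from 28 October 2011 (when the dispute is referred to mediation) are 18 November 2011 and 24 December 2011 respectively; done 13 December 2011 — within the window.
Step 7 — must wait 38 days from 13 December 2011 (when the mediation statement is delivered), so not before 20 January 2012; 21 January 2012 is on or after that date.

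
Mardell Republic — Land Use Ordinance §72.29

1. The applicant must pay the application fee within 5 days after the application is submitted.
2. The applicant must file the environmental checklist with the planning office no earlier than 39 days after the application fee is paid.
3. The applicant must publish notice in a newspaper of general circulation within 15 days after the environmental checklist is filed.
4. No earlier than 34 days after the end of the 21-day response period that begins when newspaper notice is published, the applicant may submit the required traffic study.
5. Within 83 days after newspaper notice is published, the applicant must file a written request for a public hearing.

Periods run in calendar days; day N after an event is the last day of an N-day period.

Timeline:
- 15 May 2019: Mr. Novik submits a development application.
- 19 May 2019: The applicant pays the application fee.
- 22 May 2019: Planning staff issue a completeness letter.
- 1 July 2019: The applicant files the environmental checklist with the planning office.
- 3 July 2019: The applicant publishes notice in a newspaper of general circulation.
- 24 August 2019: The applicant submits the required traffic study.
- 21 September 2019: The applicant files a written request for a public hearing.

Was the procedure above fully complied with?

(1) due by 15 May 2019 + 5 days = 20 May 2019; 19 May 2019 is within that limit.
(2) permitted from 19 May 2019 + 39 days = 27 June 2019 onward; 1 July 2019 is on or after that date.
(3) due by 1 July 2019 + 15 days = 16 July 2019; done 3 July 2019 — timely.
(4) permitted from 24 July 2019 + 34 days = 27 August 2019 onward; done 24 August 2019 — 3 days too early.

No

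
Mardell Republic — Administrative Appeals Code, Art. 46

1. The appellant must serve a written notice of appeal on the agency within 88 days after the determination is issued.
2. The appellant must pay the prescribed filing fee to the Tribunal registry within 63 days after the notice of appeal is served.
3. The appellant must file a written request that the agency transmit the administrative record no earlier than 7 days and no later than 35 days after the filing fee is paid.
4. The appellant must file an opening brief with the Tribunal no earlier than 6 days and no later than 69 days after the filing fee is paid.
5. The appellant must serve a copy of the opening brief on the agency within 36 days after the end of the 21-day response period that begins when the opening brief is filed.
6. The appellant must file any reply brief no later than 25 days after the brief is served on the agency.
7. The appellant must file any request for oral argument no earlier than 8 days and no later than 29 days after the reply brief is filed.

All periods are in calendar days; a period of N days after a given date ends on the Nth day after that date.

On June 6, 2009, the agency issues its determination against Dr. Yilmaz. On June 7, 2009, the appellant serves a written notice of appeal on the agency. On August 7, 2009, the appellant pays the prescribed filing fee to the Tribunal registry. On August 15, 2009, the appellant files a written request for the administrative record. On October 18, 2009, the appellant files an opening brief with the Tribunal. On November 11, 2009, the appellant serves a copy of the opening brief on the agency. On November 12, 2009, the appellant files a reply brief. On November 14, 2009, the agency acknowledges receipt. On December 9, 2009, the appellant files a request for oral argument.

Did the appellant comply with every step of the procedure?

(1) due by June 6, 2009 + 88 days = September 2, 2009; June 7, 2009 is within that limit.
(2) due by June 7, 2009 + 63 days = August 9, 2009; done August 7, 2009 — timely.
(3) the permitted window runs from August 7, 2009 + 7 = August 14, 2009 to August 7, 2009 + 35 = September 11, 2009; August 15, 2009 falls inside that range.
(4) the permitted window runs from August 7, 2009 + 6 = August 13, 2009 to August 7, 2009 + 69 = October 15, 2009; October 18, 2009 is 3 days past the end of the window.

No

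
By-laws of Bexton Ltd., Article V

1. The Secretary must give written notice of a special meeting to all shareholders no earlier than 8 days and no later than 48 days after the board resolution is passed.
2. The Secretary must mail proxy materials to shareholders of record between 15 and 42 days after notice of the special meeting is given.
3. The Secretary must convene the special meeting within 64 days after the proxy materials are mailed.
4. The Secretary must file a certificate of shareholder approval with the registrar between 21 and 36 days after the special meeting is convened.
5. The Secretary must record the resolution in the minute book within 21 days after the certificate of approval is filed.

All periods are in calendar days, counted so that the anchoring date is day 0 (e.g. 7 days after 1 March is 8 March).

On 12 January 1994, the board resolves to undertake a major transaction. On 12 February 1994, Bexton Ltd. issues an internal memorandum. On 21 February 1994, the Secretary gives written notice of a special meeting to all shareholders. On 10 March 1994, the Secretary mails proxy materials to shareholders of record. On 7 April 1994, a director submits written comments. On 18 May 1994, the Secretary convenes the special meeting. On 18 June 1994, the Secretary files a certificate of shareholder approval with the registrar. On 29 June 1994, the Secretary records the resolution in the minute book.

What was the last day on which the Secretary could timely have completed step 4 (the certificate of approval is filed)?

23 June 1994

Step 4 runs from 18 May 1994, when the special meeting is convened. The window is 21–36 days after 18 May 1994; it closes on 23 June 1994.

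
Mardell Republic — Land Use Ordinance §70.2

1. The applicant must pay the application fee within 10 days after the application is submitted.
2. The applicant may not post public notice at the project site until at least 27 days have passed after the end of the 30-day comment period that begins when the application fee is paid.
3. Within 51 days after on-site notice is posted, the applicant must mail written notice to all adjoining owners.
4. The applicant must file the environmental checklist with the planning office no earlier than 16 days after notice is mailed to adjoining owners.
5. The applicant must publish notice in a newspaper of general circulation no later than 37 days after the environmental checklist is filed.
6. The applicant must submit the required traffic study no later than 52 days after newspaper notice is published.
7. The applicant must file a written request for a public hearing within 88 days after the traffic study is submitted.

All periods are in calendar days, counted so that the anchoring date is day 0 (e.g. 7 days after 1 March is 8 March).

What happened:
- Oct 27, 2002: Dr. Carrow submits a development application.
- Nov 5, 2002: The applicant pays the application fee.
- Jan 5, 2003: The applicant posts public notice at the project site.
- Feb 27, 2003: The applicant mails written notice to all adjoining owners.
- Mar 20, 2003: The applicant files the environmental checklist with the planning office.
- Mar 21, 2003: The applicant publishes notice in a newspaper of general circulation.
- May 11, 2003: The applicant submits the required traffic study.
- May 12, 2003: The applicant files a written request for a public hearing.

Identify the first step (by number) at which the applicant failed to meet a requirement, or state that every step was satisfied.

Step 1: 10 days after Oct 27, 2002 (when the application is submitted) is Nov 6, 2002; Nov 5, 2002 is within that limit.
Step 2: the earliest permitted date is 27 days after Dec 5, 2002 (end of the 30-day comment period, which began when the application fee is paid on Nov 5, 2002), i.e. Jan 1, 2003; Jan 5, 2003 is on or after that date.
Step 3: 51 days after Jan 5, 2003 (when on-site notice is posted) is Feb 25, 2003; Feb 27, 2003 misses that deadline by 2 days.
The procedure was therefore not followed at step 3.

Step 3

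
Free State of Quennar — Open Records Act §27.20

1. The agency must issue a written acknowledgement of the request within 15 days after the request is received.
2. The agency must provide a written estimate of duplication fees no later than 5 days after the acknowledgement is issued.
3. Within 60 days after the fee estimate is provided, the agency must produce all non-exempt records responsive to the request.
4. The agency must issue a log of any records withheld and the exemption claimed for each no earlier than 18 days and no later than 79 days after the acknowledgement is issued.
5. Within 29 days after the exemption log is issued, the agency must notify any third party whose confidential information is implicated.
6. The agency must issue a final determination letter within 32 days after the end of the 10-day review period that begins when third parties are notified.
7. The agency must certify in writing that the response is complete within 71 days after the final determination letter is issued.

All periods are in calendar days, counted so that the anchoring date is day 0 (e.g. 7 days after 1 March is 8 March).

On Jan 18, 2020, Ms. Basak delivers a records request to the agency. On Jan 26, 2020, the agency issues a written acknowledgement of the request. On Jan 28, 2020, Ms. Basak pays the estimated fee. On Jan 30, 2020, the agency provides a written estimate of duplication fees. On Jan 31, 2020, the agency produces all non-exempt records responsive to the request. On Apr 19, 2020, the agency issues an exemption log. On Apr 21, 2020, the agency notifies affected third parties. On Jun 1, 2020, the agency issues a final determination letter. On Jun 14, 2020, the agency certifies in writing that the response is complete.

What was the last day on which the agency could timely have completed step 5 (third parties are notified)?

Step 5 runs from Apr 19, 2020, when the exemption log is issued. 29 days after Apr 19, 2020 is May 18, 2020.

May 18, 2020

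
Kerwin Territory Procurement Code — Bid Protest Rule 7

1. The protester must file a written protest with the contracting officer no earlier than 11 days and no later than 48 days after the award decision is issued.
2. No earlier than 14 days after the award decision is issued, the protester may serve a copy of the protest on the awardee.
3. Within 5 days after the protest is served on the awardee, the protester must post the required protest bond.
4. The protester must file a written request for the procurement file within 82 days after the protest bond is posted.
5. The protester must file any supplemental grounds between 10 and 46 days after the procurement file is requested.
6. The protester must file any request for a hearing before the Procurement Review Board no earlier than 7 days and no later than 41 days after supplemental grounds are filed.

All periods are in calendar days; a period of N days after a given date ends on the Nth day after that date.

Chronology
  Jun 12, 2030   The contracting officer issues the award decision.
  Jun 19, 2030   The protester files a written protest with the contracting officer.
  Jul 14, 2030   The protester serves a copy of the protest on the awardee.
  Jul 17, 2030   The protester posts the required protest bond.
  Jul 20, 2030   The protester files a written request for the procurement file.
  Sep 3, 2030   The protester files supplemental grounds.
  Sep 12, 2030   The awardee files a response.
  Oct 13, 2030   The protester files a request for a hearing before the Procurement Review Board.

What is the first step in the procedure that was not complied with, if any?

Step 1

Step 1 — 11 and 48 days from Jun 12, 2030 (when the award decision is issued) are Jun 23, 2030 and Jul 30, 2030 respectively; done Jun 19, 2030 — 4 days before the window opened.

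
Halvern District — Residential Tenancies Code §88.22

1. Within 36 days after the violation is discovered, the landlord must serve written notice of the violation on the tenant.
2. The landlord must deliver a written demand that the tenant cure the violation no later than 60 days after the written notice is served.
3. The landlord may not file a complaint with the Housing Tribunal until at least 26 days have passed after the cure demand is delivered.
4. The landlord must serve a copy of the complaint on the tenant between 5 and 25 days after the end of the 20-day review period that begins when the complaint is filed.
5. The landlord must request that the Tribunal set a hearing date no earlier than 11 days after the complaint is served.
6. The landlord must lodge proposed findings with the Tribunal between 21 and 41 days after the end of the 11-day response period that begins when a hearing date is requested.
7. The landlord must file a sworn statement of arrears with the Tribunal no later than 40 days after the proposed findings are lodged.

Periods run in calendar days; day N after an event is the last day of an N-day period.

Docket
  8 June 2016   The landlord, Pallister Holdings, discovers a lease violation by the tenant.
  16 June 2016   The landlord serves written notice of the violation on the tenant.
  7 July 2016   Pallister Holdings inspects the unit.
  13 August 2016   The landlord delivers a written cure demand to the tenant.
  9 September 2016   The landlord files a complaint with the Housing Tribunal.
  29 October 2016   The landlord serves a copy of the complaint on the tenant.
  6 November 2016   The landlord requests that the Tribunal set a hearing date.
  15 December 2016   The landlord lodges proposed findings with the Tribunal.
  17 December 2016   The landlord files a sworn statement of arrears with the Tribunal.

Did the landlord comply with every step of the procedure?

Step 1: 36 days after 8 June 2016 (when the violation is discovered) is 14 July 2016; 16 June 2016 is within that limit.
Step 2: 60 days after 16 June 2016 (when the written notice is served) is 15 August 2016; done 13 August 2016 — timely.
Step 3: the earliest permitted date is 26 days after 13 August 2016 (when the cure demand is delivered), i.e. 8 September 2016; 9 September 2016 is on or after that date.
Step 4: the window is 5–25 days after 29 September 2016 (end of the 20-day review period, which began when the complaint is filed on 9 September 2016), so 4 October 2016 through 24 October 2016; done 29 October 2016 — 5 days after the window closed.

No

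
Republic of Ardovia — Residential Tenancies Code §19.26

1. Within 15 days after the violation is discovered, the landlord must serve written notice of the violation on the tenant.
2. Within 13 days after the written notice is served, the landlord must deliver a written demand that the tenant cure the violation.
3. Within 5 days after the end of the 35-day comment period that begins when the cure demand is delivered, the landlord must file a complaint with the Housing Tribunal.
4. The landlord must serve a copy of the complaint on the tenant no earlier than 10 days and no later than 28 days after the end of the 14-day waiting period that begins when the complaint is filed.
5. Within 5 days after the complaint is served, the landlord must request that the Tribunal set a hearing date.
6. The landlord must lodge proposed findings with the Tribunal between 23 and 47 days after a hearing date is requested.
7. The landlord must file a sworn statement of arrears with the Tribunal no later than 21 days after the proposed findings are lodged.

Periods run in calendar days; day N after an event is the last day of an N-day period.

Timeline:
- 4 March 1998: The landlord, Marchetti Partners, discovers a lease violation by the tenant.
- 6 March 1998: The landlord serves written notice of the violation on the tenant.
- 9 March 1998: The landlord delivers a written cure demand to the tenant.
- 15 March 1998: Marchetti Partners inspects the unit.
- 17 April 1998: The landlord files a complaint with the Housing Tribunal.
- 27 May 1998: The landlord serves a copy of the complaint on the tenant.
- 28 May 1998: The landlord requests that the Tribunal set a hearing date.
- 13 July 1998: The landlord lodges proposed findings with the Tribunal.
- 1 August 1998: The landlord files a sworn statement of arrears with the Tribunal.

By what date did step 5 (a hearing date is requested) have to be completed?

Step 5 runs from 27 May 1998, when the complaint is served. 5 days after 27 May 1998 is 1 June 1998.

1 June 1998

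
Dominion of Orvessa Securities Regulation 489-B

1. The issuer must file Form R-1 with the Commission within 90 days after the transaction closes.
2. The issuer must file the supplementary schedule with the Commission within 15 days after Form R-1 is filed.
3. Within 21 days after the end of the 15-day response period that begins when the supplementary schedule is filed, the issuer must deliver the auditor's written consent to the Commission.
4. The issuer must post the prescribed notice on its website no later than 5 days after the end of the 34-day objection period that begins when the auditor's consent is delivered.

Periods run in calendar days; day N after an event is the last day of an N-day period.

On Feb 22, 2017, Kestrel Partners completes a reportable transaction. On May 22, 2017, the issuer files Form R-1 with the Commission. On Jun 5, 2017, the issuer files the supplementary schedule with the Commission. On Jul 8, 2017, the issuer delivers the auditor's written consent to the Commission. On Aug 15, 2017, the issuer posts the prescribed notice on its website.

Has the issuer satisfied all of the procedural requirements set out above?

Yes

Step 1 — counting 90 days from Feb 22, 2017 (when the transaction closes) gives a deadline of May 23, 2017; done May 22, 2017 — timely.
Step 2 — counting 15 days from May 22, 2017 (when Form R-1 is filed) gives a deadline of Jun 6, 2017; Jun 5, 2017 is within that limit.
Step 3 — counting 21 days from Jun 20, 2017 (end of the 15-day response period, which began when the supplementary schedule is filed on Jun 5, 2017) gives a deadline of Jul 11, 2017; Jul 8, 2017 is within that limit.
Step 4 — counting 5 days from Aug 11, 2017 (end of the 34-day objection period, which began when the auditor's consent is delivered on Jul 8, 2017) gives a deadline of Aug 16, 2017; completed Aug 15, 2017, before the deadline.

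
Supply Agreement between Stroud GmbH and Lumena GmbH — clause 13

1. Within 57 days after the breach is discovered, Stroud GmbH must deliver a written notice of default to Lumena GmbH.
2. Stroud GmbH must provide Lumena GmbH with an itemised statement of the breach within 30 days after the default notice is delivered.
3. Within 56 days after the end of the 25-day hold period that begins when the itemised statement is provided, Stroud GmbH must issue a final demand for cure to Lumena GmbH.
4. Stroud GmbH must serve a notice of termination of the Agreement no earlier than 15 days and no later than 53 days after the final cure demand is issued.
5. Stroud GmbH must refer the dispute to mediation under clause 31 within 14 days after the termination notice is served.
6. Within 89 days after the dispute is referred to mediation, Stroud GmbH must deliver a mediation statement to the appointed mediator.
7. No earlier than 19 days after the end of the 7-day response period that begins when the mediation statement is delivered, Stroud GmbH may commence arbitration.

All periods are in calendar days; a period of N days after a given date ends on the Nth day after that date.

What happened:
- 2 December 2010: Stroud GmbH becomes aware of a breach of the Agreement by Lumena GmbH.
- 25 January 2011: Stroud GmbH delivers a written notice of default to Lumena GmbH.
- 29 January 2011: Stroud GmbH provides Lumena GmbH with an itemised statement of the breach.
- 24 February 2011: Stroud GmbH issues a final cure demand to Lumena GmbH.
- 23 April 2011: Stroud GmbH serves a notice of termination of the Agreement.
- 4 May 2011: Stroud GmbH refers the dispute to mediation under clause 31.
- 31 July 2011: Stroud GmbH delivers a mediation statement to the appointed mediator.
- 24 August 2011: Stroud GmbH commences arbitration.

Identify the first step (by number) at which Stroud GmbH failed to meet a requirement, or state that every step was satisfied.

Step 1 — counting 57 days from 2 December 2010 (when the breach is discovered) gives a deadline of 28 January 2011; completed 25 January 2011, before the deadline.
Step 2 — counting 30 days from 25 January 2011 (when the default notice is delivered) gives a deadline of 24 February 2011; done 29 January 2011 — timely.
Step 3 — counting 56 days from 23 February 2011 (end of the 25-day hold period, which began when the itemised statement is provided on 29 January 2011) gives a deadline of 20 April 2011; done 24 February 2011 — timely.
Step 4 — 15 and 53 days from 24 February 2011 (when the final cure demand is issued) are 11 March 2011 and 18 April 2011 respectively; 23 April 2011 is 5 days past the end of the window.

Step 4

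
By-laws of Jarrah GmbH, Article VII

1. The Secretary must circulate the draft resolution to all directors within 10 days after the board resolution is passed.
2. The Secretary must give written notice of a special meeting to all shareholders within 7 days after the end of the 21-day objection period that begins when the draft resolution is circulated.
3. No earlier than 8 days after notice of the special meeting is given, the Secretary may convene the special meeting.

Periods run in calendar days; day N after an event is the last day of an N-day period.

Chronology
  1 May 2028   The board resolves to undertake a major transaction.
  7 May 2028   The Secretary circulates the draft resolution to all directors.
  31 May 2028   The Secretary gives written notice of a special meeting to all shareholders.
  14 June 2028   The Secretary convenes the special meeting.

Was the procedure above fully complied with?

Step 1 — counting 10 days from 1 May 2028 (when the board resolution is passed) gives a deadline of 11 May 2028; completed 7 May 2028, before the deadline.
Step 2 — counting 7 days from 28 May 2028 (end of the 21-day objection period, which began when the draft resolution is circulated on 7 May 2028) gives a deadline of 4 June 2028; completed 31 May 2028, before the deadline.
Step 3 — must wait 8 days from 31 May 2028 (when notice of the special meeting is given), so not before 8 June 2028; 14 June 2028 is on or after that date.

Yes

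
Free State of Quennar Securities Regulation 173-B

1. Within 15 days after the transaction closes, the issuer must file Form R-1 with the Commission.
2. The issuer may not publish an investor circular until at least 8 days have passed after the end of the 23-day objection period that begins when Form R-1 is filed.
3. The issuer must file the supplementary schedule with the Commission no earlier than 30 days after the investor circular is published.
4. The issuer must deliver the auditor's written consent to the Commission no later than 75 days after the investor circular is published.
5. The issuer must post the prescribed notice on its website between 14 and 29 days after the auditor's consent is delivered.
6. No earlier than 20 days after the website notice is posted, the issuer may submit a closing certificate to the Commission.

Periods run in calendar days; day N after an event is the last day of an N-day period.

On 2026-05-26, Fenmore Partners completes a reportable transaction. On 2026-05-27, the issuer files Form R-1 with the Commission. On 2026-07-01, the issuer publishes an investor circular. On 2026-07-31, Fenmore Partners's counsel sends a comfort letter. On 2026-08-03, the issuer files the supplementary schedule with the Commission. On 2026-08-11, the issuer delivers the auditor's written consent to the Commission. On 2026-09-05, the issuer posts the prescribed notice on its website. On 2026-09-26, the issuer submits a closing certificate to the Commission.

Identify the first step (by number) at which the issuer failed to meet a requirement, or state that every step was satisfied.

Step 1 — counting 15 days from 2026-05-26 (when the transaction closes) gives a deadline of 2026-06-10; completed 2026-05-27, before the deadline.
Step 2 — must wait 8 days from 2026-06-19 (end of the 23-day objection period, which began when Form R-1 is filed on 2026-05-27), so not before 2026-06-27; done 2026-07-01, after the minimum wait.
Step 3 — must wait 30 days from 2026-07-01 (when the investor circular is published), so not before 2026-07-31; 2026-08-03 is on or after that date.
Step 4 — counting 75 days from 2026-07-01 (when the investor circular is published) gives a deadline of 2026-09-14; completed 2026-08-11, before the deadline.
Step 5 — 14 and 29 days from 2026-08-11 (when the auditor's consent is delivered) are 2026-08-25 and 2026-09-09 respectively; done 2026-09-05 — within the window.
Step 6 — must wait 20 days from 2026-09-05 (when the website notice is posted), so not before 2026-09-25; 2026-09-26 is on or after that date.

None — every step was satisfied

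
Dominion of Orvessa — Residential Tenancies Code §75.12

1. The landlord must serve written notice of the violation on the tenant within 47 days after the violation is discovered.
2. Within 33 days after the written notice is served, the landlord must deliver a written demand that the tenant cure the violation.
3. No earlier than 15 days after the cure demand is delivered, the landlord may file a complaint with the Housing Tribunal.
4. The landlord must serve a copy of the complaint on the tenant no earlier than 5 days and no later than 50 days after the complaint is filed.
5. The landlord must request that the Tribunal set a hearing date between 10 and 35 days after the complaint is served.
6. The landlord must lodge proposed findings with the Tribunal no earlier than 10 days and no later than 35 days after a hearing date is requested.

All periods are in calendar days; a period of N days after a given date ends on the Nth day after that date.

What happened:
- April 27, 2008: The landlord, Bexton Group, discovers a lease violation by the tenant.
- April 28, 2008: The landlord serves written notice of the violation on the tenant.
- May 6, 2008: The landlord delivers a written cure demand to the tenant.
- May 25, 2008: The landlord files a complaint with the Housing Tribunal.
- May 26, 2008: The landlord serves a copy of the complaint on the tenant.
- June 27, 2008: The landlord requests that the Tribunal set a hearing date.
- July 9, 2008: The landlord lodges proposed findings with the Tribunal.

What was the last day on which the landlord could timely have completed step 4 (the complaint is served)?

Step 4 runs from May 25, 2008, when the complaint is filed. The window is 5–50 days after May 25, 2008; it closes on July 14, 2008.

July 14, 2008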